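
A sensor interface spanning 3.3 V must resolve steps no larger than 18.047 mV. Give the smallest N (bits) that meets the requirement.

8 bits

Number of steps required ≥ 3.3 V / 18.047 mV = 182.86.
Need 2^N ≥ 182.86; 2^7 = 128, 2^8 = 256.
Minimum N = 8.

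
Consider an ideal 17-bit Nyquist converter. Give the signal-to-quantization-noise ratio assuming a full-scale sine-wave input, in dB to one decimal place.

SNR ≈ 6.02·N + 1.76 dB = 6.02·17 + 1.76 = 104.10 dB.

104.1 dB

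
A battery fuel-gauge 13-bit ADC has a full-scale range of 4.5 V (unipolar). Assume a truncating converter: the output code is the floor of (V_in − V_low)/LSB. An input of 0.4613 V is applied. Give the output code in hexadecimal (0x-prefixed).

code 0x347 (decimal 839)

LSB = 4.5 V / 8192 = 0.549 mV.
Input sits at 839.771 steps above V_low.
So the output code is 839.
In hexadecimal (0x-prefixed): 0x347.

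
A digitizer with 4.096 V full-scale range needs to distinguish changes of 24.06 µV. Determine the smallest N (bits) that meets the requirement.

Number of steps required ≥ 4.096 V / 24.06 µV = 170241.06.
Need 2^N ≥ 170241.06; 2^17 = 131072, 2^18 = 262144.
Minimum N = 18.

18 bits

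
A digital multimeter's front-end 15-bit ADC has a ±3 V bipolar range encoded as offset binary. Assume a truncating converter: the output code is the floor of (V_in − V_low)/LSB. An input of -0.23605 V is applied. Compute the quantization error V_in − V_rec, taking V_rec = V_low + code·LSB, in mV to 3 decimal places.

0.156 mV

Step size: 6 V ÷ 2^15 = 183.11 µV.
(V_in − V_low)/LSB = (-0.23605 − (−3))/0.000183105 = 15094.8523 → code 15094 (floor).
Code 15094 maps back to (−3) + 15094×0.000183105 V = -0.23620605 V.
Difference: 0.000156055 V → 0.156 mV.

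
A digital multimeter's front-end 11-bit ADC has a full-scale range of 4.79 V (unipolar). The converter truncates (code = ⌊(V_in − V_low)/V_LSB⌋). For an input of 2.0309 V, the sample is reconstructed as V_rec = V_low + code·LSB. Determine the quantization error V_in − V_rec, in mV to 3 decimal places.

One LSB is 4.79 V / 2048 = 2.339 mV.
(2.0309 − 0)/0.00233887 = 868.3263; ⌊·⌋ gives code 868.
Code 868 maps back to 0 + 868×0.00233887 V = 2.0301367 V.
Difference: 0.000763281 V → 0.763 mV.

0.763 mV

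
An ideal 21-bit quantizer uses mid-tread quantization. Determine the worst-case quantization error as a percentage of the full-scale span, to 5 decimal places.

Rounding → worst-case error = ½ LSB = V_FS/2^22, so 100/4194304 = 2.38419e-05 % of full scale.

0.00002 %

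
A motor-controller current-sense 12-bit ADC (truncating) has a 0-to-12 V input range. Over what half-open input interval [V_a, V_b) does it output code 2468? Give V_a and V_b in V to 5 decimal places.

[7.23047 V, 7.23340 V)

LSB = 12/2^12 = 2.930 mV.
V_a = V_low + 2468·LSB = 7.23047 V; V_b = V_low + 2469·LSB = 7.2334 V.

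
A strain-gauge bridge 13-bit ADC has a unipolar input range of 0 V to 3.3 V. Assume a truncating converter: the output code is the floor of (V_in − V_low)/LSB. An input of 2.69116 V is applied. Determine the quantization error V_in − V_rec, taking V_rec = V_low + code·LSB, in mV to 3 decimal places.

0.242 mV

Step size: 3.3 V ÷ 2^13 = 402.83 µV.
(2.69116 − 0)/0.000402832 = 6680.6008; ⌊·⌋ gives code 6680.
Code 6680 maps back to 0 + 6680×0.000402832 V = 2.690918 V.
Error = 2.69116 − 2.690918 = 0.000242031 V = 0.242 mV.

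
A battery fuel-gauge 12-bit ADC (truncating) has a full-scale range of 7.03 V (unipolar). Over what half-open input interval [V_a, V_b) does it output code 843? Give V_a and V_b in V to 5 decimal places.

[1.44685 V, 1.44856 V)

LSB = 7.03/2^12 = 1.716 mV.
V_a = V_low + 843·LSB = 1.44685 V; V_b = V_low + 844·LSB = 1.44856 V.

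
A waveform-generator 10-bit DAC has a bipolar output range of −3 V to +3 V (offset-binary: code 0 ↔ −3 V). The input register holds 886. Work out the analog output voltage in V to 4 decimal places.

2.1914 V

LSB = 6 V / 2^10 = 5.859 mV.
V_out = (−3) + 886 × 0.00585938 V = 2.19141 V.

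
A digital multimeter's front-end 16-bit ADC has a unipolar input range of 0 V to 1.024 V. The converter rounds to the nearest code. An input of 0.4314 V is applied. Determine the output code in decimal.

With 65536 levels over 1.024 V, one step is 15.62 µV.
(0.4314 − 0) / 1.5625e-05 = 27609.600 LSBs.
round(27609.600) = 27610.

code 27610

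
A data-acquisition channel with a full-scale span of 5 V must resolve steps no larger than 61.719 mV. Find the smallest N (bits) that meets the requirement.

Number of steps required ≥ 5 V / 61.719 mV = 81.01.
Need 2^N ≥ 81.01; 2^6 = 64, 2^7 = 128.
Minimum N = 7.

7 bits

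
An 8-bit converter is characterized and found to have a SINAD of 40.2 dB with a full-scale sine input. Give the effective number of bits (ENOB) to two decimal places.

6.39 bits

ENOB = (SINAD − 1.76) / 6.02 = (40.2 − 1.76)/6.02 = 6.385.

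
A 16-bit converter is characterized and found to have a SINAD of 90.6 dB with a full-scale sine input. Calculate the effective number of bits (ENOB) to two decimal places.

ENOB = (SINAD − 1.76) / 6.02 = (90.6 − 1.76)/6.02 = 14.757.

14.76 bits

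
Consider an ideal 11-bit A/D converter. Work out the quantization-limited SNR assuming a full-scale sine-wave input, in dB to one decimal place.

SNR ≈ 6.02·N + 1.76 dB = 6.02·11 + 1.76 = 67.98 dB.

68.0 dB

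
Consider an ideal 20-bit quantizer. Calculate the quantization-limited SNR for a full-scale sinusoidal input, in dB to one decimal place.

SNR ≈ 6.02·N + 1.76 dB = 6.02·20 + 1.76 = 122.16 dB.

122.2 dB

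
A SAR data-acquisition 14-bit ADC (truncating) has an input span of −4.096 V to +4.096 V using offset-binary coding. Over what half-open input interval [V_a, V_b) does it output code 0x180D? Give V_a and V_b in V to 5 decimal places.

[-1.01750 V, -1.01700 V)

LSB = 8.192/2^14 = 0.500 mV.
Code 0x180D = 6157 decimal.
V_a = V_low + 6157·LSB = -1.0175 V; V_b = V_low + 6158·LSB = -1.017 V.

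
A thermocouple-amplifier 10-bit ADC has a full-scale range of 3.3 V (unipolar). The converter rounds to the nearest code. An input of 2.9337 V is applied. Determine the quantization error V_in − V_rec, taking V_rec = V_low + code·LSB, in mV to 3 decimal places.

One LSB is 3.3 V / 1024 = 3.223 mV.
(V_in − V_low)/LSB = (2.9337 − 0)/0.00322266 = 910.3360 → code 910 (round).
Reconstructed: 2.9326172 V.
Error = 2.9337 − 2.9326172 = 0.00108281 V = 1.083 mV.

1.083 mV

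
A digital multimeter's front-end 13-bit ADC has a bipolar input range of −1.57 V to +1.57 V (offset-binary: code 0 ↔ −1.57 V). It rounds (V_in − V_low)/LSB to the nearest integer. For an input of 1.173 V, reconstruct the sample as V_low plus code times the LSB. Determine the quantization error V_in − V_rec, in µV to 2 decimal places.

99.61 µV

LSB = 3.14/2^13 = 383.30 µV.
(1.173 − (−1.57))/0.000383301 = 7156.2599; round gives code 7156.
Code 7156 maps back to (−1.57) + 7156×0.000383301 V = 1.1729004 V.
V_in − V_rec = 9.96094e-05 V = 99.61 µV.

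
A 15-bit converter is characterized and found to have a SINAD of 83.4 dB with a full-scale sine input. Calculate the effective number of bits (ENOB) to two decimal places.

ENOB = (SINAD − 1.76) / 6.02 = (83.4 − 1.76)/6.02 = 13.561.

13.56 bits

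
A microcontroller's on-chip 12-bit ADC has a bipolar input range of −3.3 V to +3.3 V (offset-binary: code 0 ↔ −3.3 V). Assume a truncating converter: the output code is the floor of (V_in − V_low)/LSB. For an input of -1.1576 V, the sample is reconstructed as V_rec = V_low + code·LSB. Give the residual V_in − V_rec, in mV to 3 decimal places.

0.945 mV

One LSB is 6.6 V / 4096 = 1.611 mV.
Scaled input = 1329.5864 LSBs, so code = 1329.
Reconstructed: -1.1585449 V.
Error = -1.1576 − (−1.1585449) = 0.000944922 V = 0.945 mV.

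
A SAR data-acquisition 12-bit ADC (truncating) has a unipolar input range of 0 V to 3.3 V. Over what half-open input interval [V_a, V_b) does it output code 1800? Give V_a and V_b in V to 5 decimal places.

LSB = 3.3/2^12 = 0.806 mV.
V_a = V_low + 1800·LSB = 1.4502 V; V_b = V_low + 1801·LSB = 1.451 V.

[1.45020 V, 1.45100 V)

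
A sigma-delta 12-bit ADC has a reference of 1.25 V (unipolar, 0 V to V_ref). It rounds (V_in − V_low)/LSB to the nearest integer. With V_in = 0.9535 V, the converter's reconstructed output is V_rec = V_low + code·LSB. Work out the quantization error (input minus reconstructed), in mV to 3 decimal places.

0.131 mV

LSB = 1.25/2^12 = 305.18 µV.
(0.9535 − 0)/0.000305176 = 3124.4288; round gives code 3124.
Reconstructed: 0.95336914 V.
Error = 0.9535 − 0.95336914 = 0.000130859 V = 0.131 mV.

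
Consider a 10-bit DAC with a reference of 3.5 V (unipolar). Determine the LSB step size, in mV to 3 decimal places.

3.418 mV

Full-scale span = 3.5 V.
LSB = 3.5 / 2^10 = 3.5 / 1024 = 0.00341797 V = 3.418 mV.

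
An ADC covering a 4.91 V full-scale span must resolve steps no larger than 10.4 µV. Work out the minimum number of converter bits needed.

19 bits

Number of steps required ≥ 4.91 V / 10.4 µV = 472115.38.
Need 2^N ≥ 472115.38; 2^18 = 262144, 2^19 = 524288.
Minimum N = 19.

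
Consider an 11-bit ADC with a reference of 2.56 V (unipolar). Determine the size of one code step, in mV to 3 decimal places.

1.250 mV

Full-scale span = 2.56 V.
LSB = 2.56 / 2^11 = 2.56 / 2048 = 0.00125 V = 1.250 mV.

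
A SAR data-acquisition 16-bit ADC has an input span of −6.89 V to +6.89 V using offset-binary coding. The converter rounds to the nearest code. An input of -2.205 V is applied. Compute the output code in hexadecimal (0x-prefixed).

With 65536 levels over 13.78 V, one step is 210.27 µV.
(V_in − V_low)/LSB = (-2.205 − (−6.89)) / 0.000210266 = 22281.289.
round(22281.289) = 22281.
In hexadecimal (0x-prefixed): 0x5709.

code 0x5709 (decimal 22281)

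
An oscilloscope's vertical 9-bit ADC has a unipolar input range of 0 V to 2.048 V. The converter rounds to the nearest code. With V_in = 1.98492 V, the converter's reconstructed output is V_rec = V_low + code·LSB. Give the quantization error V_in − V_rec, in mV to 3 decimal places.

LSB = 2.048/2^9 = 4.000 mV.
(1.98492 − 0)/0.004 = 496.2300; round gives code 496.
Reconstructed: 1.984 V.
V_in − V_rec = 0.00092 V = 0.920 mV.

0.920 mV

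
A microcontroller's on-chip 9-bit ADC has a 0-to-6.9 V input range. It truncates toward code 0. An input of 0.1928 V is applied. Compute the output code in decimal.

Full-scale span = 6.9 V; LSB = 6.9/2^9 = 13.477 mV.
(0.1928 − 0) / 0.0134766 = 14.306 LSBs.
Floor → code 14.

code 14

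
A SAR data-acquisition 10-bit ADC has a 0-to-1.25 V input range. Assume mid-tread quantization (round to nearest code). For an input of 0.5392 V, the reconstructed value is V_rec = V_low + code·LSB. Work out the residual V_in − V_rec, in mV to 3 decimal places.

One LSB is 1.25 V / 1024 = 1.221 mV.
(0.5392 − 0)/0.0012207 = 441.7126; round gives code 442.
Code 442 maps back to 0 + 442×0.0012207 V = 0.53955078 V.
Difference: -0.000350781 V → -0.351 mV.

-0.351 mV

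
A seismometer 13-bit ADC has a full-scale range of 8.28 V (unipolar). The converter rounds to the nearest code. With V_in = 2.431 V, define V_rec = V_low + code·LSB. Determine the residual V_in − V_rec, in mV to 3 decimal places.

LSB = 8.28/2^13 = 1.011 mV.
(V_in − V_low)/LSB = (2.431 − 0)/0.00101074 = 2405.1633 → code 2405 (round).
Code 2405 maps back to 0 + 2405×0.00101074 V = 2.430835 V.
Difference: 0.000165039 V → 0.165 mV.

0.165 mV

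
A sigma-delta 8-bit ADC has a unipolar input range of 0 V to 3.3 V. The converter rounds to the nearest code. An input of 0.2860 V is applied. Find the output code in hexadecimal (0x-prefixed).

Full-scale span = 3.3 V; LSB = 3.3/2^8 = 12.891 mV.
Input sits at 22.187 steps above V_low.
round(22.187) = 22.
In hexadecimal (0x-prefixed): 0x16.

code 0x16 (decimal 22)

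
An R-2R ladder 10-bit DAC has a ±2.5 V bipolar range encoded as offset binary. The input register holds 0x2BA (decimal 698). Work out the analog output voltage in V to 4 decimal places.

0.9082 V

LSB = 5 V / 2^10 = 4.883 mV.
Code 0x2BA = 698 decimal.
V_out = (−2.5) + 698 × 0.00488281 V = 0.908203 V.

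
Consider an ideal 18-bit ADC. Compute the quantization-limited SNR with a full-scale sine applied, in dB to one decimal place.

SNR ≈ 6.02·N + 1.76 dB = 6.02·18 + 1.76 = 110.12 dB.

110.1 dB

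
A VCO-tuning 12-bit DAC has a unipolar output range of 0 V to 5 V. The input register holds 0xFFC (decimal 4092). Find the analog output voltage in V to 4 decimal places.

4.9951 V

LSB = 5 V / 2^12 = 1.221 mV.
Code 0xFFC = 4092 decimal.
V_out = 0 + 4092 × 0.0012207 V = 4.99512 V.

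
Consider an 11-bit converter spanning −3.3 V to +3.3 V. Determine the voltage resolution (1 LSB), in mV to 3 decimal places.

Full-scale span = 6.6 V.
LSB = 6.6 / 2^11 = 6.6 / 2048 = 0.00322266 V = 3.223 mV.

3.223 mV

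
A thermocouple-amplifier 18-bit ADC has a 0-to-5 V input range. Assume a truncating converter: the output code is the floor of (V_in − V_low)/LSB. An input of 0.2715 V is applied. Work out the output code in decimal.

code 14234

Full-scale span = 5 V; LSB = 5/2^18 = 19.07 µV.
Input sits at 14234.419 steps above V_low.
⌊·⌋(14234.419) = 14234.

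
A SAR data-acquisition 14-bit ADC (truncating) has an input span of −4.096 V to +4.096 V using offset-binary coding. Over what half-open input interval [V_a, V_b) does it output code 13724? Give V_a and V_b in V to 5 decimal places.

[2.76600 V, 2.76650 V)

LSB = 8.192/2^14 = 0.500 mV.
V_a = V_low + 13724·LSB = 2.766 V; V_b = V_low + 13725·LSB = 2.7665 V.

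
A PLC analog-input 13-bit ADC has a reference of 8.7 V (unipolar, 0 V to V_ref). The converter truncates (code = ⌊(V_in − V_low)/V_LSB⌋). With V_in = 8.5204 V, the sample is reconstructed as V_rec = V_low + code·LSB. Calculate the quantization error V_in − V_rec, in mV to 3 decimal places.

0.942 mV

LSB = 8.7/2^13 = 1.062 mV.
(8.5204 − 0)/0.00106201 = 8022.8870; ⌊·⌋ gives code 8022.
Reconstructed: 8.519458 V.
Error = 8.5204 − 8.519458 = 0.000941992 V = 0.942 mV.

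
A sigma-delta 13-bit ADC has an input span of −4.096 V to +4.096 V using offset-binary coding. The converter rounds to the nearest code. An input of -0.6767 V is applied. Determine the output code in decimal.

code 3419

Full-scale span = 8.192 V; LSB = 8.192/2^13 = 1.000 mV.
Input sits at 3419.300 steps above V_low.
round(3419.300) = 3419.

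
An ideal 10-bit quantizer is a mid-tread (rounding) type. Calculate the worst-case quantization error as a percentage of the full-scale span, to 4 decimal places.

Rounding → worst-case error = ½ LSB = V_FS/2^11, so 100/2048 = 0.0488281 % of full scale.

0.0488 %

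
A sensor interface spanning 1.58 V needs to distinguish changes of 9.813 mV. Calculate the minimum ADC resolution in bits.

Number of steps required ≥ 1.58 V / 9.813 mV = 161.01.
Need 2^N ≥ 161.01; 2^7 = 128, 2^8 = 256.
Minimum N = 8.

8 bits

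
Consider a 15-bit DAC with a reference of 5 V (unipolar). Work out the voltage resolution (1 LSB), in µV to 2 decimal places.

Full-scale span = 5 V.
LSB = 5 / 2^15 = 5 / 32768 = 0.000152588 V = 152.59 µV.

152.59 µV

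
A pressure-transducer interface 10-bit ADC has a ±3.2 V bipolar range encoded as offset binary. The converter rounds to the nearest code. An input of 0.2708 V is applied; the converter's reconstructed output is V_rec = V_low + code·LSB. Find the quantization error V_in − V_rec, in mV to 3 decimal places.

One LSB is 6.4 V / 1024 = 6.250 mV.
(0.2708 − (−3.2))/0.00625 = 555.3280; round gives code 555.
V_rec = (−3.2) + 555·0.00625 = 0.26875 V.
Difference: 0.00205 V → 2.050 mV.

2.050 mV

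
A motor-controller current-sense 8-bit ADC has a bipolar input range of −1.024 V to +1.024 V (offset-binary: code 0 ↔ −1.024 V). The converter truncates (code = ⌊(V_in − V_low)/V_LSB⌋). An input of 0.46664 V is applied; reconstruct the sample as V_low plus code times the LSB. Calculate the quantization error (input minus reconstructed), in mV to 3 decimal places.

Step size: 2.048 V ÷ 2^8 = 8.000 mV.
(0.46664 − (−1.024))/0.008 = 186.3300; ⌊·⌋ gives code 186.
Code 186 maps back to (−1.024) + 186×0.008 V = 0.464 V.
Error = 0.46664 − 0.464 = 0.00264 V = 2.640 mV.

2.640 mV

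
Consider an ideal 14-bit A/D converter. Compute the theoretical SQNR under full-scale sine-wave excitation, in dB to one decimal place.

86.0 dB

SNR ≈ 6.02·N + 1.76 dB = 6.02·14 + 1.76 = 86.04 dB.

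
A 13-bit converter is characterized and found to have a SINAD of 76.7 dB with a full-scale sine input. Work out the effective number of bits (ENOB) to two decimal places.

12.45 bits

ENOB = (SINAD − 1.76) / 6.02 = (76.7 − 1.76)/6.02 = 12.449.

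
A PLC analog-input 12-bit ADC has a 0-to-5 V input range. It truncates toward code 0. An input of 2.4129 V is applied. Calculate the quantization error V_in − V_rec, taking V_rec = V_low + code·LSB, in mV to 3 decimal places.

0.791 mV

One LSB is 5 V / 4096 = 1.221 mV.
Scaled input = 1976.6477 LSBs, so code = 1976.
V_rec = 0 + 1976·0.0012207 = 2.4121094 V.
Difference: 0.000790625 V → 0.791 mV.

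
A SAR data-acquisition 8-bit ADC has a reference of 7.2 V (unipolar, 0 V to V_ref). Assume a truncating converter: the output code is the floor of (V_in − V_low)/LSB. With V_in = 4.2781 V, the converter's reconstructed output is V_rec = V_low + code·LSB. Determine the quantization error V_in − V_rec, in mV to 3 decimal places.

3.100 mV

LSB = 7.2/2^8 = 28.125 mV.
(V_in − V_low)/LSB = (4.2781 − 0)/0.028125 = 152.1102 → code 152 (floor).
Reconstructed: 4.275 V.
Difference: 0.0031 V → 3.100 mV.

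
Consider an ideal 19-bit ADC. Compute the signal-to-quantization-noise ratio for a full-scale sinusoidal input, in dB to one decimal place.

116.1 dB

SNR ≈ 6.02·N + 1.76 dB = 6.02·19 + 1.76 = 116.14 dB.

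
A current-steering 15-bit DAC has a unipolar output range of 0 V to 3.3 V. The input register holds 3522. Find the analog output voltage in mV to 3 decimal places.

354.694 mV

LSB = 3.3 V / 2^15 = 100.71 µV.
V_out = 0 + 3522 × 0.000100708 V = 0.354694 V.
= 354.694 mV.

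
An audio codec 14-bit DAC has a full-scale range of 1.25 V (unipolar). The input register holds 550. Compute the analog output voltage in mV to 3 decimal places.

LSB = 1.25 V / 2^14 = 76.29 µV.
V_out = 0 + 550 × 7.62939e-05 V = 0.0419617 V.
= 41.962 mV.

41.962 mV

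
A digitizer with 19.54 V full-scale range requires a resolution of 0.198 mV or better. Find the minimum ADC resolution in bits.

Number of steps required ≥ 19.54 V / 0.198 mV = 98686.87.
Need 2^N ≥ 98686.87; 2^16 = 65536, 2^17 = 131072.
Minimum N = 17.

17 bits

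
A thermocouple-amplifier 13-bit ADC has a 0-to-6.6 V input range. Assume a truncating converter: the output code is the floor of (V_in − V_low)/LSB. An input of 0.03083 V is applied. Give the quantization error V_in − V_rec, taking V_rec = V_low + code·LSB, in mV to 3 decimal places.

0.215 mV

One LSB is 6.6 V / 8192 = 0.806 mV.
(V_in − V_low)/LSB = (0.03083 − 0)/0.000805664 = 38.2666 → code 38 (floor).
Reconstructed: 0.030615234 V.
Error = 0.03083 − 0.030615234 = 0.000214766 V = 0.215 mV.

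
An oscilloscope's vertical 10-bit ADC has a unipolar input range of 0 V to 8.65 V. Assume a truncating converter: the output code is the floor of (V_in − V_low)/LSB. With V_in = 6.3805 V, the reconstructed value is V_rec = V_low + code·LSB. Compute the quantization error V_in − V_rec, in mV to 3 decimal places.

Step size: 8.65 V ÷ 2^10 = 8.447 mV.
(V_in − V_low)/LSB = (6.3805 − 0)/0.00844727 = 755.3332 → code 755 (floor).
Reconstructed: 6.3776855 V.
Difference: 0.00281445 V → 2.814 mV.

2.814 mV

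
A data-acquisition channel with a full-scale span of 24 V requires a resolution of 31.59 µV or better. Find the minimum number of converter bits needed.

20 bits

Number of steps required ≥ 24 V / 31.59 µV = 759734.09.
Need 2^N ≥ 759734.09; 2^19 = 524288, 2^20 = 1048576.
Minimum N = 20.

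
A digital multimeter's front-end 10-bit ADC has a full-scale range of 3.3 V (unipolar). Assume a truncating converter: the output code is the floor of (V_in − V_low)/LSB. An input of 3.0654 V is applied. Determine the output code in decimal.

LSB = 3.3 V / 1024 = 3.223 mV.
Input sits at 951.203 steps above V_low.
⌊·⌋(951.203) = 951.

code 951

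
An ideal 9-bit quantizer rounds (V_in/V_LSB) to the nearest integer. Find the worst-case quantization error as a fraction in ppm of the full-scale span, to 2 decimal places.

976.56 ppm

Rounding → worst-case error = ½ LSB = V_FS/2^10, so 1e+06/1024 = 976.562 ppm of full scale.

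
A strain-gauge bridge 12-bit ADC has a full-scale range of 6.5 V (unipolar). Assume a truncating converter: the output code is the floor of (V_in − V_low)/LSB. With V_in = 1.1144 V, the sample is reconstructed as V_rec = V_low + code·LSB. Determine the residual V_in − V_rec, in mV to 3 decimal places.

0.386 mV

Step size: 6.5 V ÷ 2^12 = 1.587 mV.
(1.1144 − 0)/0.00158691 = 702.2434; ⌊·⌋ gives code 702.
V_rec = 0 + 702·0.00158691 = 1.1140137 V.
Error = 1.1144 − 1.1140137 = 0.000386328 V = 0.386 mV.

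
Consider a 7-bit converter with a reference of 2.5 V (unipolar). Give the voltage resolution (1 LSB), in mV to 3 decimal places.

Full-scale span = 2.5 V.
LSB = 2.5 / 2^7 = 2.5 / 128 = 0.0195312 V = 19.531 mV.

19.531 mV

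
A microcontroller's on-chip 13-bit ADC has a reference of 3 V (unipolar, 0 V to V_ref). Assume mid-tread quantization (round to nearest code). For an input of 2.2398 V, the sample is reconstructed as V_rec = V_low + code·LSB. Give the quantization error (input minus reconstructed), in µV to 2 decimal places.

53.91 µV

LSB = 3/2^13 = 366.21 µV.
(V_in − V_low)/LSB = (2.2398 − 0)/0.000366211 = 6116.1472 → code 6116 (round).
V_rec = 0 + 6116·0.000366211 = 2.2397461 V.
Difference: 5.39062e-05 V → 53.91 µV.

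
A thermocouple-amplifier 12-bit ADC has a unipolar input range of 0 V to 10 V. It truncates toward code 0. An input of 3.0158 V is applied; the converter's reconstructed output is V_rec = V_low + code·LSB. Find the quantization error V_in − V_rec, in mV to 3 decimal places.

Step size: 10 V ÷ 2^12 = 2.441 mV.
(3.0158 − 0)/0.00244141 = 1235.2717; ⌊·⌋ gives code 1235.
Code 1235 maps back to 0 + 1235×0.00244141 V = 3.0151367 V.
Difference: 0.000663281 V → 0.663 mV.

0.663 mV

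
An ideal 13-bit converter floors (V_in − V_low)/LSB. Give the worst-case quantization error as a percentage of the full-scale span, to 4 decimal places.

Truncating → worst-case error = 1 LSB = V_FS/2^13, so 100/8192 = 0.012207 % of full scale.

0.0122 %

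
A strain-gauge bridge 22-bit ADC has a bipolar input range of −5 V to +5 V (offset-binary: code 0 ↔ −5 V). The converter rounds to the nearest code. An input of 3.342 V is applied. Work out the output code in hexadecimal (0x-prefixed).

Full-scale span = 10 V; LSB = 10/2^22 = 2.38 µV.
Input sits at 3498888.397 steps above V_low.
So the output code is 3498888.
In hexadecimal (0x-prefixed): 0x356388.

code 0x356388 (decimal 3498888)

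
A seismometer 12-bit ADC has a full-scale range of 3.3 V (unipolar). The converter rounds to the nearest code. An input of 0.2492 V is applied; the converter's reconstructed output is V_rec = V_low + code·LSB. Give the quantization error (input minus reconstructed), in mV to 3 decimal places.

Step size: 3.3 V ÷ 2^12 = 0.806 mV.
(V_in − V_low)/LSB = (0.2492 − 0)/0.000805664 = 309.3101 → code 309 (round).
Code 309 maps back to 0 + 309×0.000805664 V = 0.2489502 V.
Error = 0.2492 − 0.2489502 = 0.000249805 V = 0.250 mV.

0.250 mV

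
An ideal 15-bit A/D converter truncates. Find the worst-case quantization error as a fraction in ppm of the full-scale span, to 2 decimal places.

30.52 ppm

Truncating → worst-case error = 1 LSB = V_FS/2^15, so 1e+06/32768 = 30.5176 ppm of full scale.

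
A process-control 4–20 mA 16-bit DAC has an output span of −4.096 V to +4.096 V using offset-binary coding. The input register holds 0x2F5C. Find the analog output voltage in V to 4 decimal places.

-2.5805 V

LSB = 8.192 V / 2^16 = 125.00 µV.
Code 0x2F5C = 12124 decimal.
V_out = (−4.096) + 12124 × 0.000125 V = -2.5805 V.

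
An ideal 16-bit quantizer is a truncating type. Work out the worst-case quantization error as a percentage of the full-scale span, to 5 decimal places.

0.00153 %

Truncating → worst-case error = 1 LSB = V_FS/2^16, so 100/65536 = 0.00152588 % of full scale.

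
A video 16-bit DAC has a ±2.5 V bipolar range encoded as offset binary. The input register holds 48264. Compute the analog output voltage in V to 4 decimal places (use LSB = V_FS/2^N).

LSB = 5 V / 2^16 = 76.29 µV.
V_out = (−2.5) + 48264 × 7.62939e-05 V = 1.18225 V.

1.1823 V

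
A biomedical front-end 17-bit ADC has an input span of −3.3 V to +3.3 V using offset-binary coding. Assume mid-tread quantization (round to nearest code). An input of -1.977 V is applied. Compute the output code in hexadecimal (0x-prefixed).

Full-scale span = 6.6 V; LSB = 6.6/2^17 = 50.35 µV.
(V_in − V_low)/LSB = (-1.977 − (−3.3)) / 5.0354e-05 = 26273.978.
Round → code 26274.
In hexadecimal (0x-prefixed): 0x66A2.

code 0x66A2 (decimal 26274)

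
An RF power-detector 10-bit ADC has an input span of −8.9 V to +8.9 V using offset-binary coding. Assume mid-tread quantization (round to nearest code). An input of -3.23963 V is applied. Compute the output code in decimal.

code 326

LSB = 17.8 V / 1024 = 17.383 mV.
(-3.23963 − (−8.9)) / 0.0173828 = 325.630 LSBs.
Round → code 326.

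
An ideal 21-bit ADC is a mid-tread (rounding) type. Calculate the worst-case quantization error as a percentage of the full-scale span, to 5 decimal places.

0.00002 %

Rounding → worst-case error = ½ LSB = V_FS/2^22, so 100/4194304 = 2.38419e-05 % of full scale.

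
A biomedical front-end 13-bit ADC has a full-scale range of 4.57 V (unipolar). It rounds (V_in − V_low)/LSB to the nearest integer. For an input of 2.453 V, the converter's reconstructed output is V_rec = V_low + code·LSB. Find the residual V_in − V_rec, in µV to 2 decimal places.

83.74 µV

One LSB is 4.57 V / 8192 = 0.558 mV.
(V_in − V_low)/LSB = (2.453 − 0)/0.000557861 = 4397.1501 → code 4397 (round).
Code 4397 maps back to 0 + 4397×0.000557861 V = 2.4529163 V.
V_in − V_rec = 8.37402e-05 V = 83.74 µV.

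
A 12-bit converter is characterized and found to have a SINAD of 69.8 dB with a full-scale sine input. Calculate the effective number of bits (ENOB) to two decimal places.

11.30 bits

ENOB = (SINAD − 1.76) / 6.02 = (69.8 − 1.76)/6.02 = 11.302.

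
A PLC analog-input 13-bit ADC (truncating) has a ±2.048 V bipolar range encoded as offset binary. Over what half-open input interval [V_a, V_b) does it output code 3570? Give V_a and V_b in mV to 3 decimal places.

LSB = 4.096/2^13 = 0.500 mV.
V_a = V_low + 3570·LSB = -0.263 V; V_b = V_low + 3571·LSB = -0.2625 V.

[-263.000 mV, -262.500 mV)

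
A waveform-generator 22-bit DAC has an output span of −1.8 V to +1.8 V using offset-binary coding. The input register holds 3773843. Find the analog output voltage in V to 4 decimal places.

LSB = 3.6 V / 2^22 = 0.86 µV.
V_out = (−1.8) + 3773843 × 8.58307e-07 V = 1.43912 V.

1.4391 V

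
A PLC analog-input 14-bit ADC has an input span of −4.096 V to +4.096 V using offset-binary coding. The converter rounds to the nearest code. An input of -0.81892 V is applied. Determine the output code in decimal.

Full-scale span = 8.192 V; LSB = 8.192/2^14 = 0.500 mV.
(-0.81892 − (−4.096)) / 0.0005 = 6554.160 LSBs.
So the output code is 6554.

code 6554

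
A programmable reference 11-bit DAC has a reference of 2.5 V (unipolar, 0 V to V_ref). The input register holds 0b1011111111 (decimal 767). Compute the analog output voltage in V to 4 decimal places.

LSB = 2.5 V / 2^11 = 1.221 mV.
Code 0b1011111111 = 767 decimal.
V_out = 0 + 767 × 0.0012207 V = 0.936279 V.

0.9363 V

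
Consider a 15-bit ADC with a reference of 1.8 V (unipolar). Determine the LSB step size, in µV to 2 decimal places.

Full-scale span = 1.8 V.
LSB = 1.8 / 2^15 = 1.8 / 32768 = 5.49316e-05 V = 54.93 µV.

54.93 µV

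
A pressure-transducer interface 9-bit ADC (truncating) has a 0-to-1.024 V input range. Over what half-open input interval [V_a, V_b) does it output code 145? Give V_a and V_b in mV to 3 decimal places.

LSB = 1.024/2^9 = 2.000 mV.
V_a = V_low + 145·LSB = 0.29 V; V_b = V_low + 146·LSB = 0.292 V.

[290.000 mV, 292.000 mV)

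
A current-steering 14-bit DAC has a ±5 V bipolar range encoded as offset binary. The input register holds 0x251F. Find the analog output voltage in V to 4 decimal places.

0.8002 V

LSB = 10 V / 2^14 = 0.610 mV.
Code 0x251F = 9503 decimal.
V_out = (−5) + 9503 × 0.000610352 V = 0.800171 V.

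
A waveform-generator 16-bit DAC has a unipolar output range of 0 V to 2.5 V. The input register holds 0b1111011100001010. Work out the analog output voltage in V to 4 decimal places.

2.4125 V

LSB = 2.5 V / 2^16 = 38.15 µV.
Code 0b1111011100001010 = 63242 decimal.
V_out = 0 + 63242 × 3.8147e-05 V = 2.41249 V.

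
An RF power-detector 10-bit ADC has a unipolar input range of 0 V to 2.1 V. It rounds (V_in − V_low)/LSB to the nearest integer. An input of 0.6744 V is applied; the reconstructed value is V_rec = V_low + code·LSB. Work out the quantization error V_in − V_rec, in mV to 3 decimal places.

-0.307 mV

LSB = 2.1/2^10 = 2.051 mV.
(V_in − V_low)/LSB = (0.6744 − 0)/0.00205078 = 328.8503 → code 329 (round).
V_rec = 0 + 329·0.00205078 = 0.67470703 V.
Difference: -0.000307031 V → -0.307 mV.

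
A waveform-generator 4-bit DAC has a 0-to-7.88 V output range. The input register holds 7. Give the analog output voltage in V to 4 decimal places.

LSB = 7.88 V / 2^4 = 492.500 mV.
V_out = 0 + 7 × 0.4925 V = 3.4475 V.

3.4475 V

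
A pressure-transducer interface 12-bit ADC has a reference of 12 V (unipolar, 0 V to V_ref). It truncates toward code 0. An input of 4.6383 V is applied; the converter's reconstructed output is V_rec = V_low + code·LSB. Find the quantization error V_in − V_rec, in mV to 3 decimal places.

0.605 mV

LSB = 12/2^12 = 2.930 mV.
Scaled input = 1583.2064 LSBs, so code = 1583.
Code 1583 maps back to 0 + 1583×0.00292969 V = 4.6376953 V.
V_in − V_rec = 0.000604687 V = 0.605 mV.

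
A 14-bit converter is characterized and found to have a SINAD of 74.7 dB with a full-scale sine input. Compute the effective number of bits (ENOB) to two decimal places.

ENOB = (SINAD − 1.76) / 6.02 = (74.7 − 1.76)/6.02 = 12.116.

12.12 bits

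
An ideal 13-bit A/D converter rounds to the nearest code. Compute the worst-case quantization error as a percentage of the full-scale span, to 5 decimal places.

Rounding → worst-case error = ½ LSB = V_FS/2^14, so 100/16384 = 0.00610352 % of full scale.

0.00610 %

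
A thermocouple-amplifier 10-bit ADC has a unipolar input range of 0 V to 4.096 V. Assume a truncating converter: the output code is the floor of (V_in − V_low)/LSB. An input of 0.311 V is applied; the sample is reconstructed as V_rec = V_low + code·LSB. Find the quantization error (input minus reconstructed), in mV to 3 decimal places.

3.000 mV

One LSB is 4.096 V / 1024 = 4.000 mV.
(0.311 − 0)/0.004 = 77.7500; ⌊·⌋ gives code 77.
Reconstructed: 0.308 V.
V_in − V_rec = 0.003 V = 3.000 mV.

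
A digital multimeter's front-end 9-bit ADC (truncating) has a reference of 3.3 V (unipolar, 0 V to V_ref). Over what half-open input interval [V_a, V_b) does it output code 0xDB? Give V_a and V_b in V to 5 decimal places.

[1.41152 V, 1.41797 V)

LSB = 3.3/2^9 = 6.445 mV.
Code 0xDB = 219 decimal.
V_a = V_low + 219·LSB = 1.41152 V; V_b = V_low + 220·LSB = 1.41797 V.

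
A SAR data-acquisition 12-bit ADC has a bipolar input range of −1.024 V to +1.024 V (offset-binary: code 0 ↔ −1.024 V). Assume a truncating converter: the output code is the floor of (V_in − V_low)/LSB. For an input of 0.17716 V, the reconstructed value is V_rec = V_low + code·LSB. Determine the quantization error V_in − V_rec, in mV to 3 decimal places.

0.160 mV

One LSB is 2.048 V / 4096 = 0.500 mV.
(0.17716 − (−1.024))/0.0005 = 2402.3200; ⌊·⌋ gives code 2402.
V_rec = (−1.024) + 2402·0.0005 = 0.177 V.
Error = 0.17716 − 0.177 = 0.00016 V = 0.160 mV.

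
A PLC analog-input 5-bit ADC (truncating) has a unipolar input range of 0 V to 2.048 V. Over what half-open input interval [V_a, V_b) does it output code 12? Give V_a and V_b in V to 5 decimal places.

[0.76800 V, 0.83200 V)

LSB = 2.048/2^5 = 64.000 mV.
V_a = V_low + 12·LSB = 0.768 V; V_b = V_low + 13·LSB = 0.832 V.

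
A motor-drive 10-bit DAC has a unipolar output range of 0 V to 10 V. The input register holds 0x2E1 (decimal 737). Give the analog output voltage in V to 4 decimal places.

7.1973 V

LSB = 10 V / 2^10 = 9.766 mV.
Code 0x2E1 = 737 decimal.
V_out = 0 + 737 × 0.00976562 V = 7.19727 V.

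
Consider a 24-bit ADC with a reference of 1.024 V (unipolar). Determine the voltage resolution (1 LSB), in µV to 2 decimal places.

0.06 µV

Full-scale span = 1.024 V.
LSB = 1.024 / 2^24 = 1.024 / 16777216 = 6.10352e-08 V = 0.06 µV.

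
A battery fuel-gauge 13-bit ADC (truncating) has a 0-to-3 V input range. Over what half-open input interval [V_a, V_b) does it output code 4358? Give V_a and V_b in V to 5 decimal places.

LSB = 3/2^13 = 366.21 µV.
V_a = V_low + 4358·LSB = 1.59595 V; V_b = V_low + 4359·LSB = 1.59631 V.

[1.59595 V, 1.59631 V)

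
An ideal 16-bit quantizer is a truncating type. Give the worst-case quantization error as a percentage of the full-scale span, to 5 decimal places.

Truncating → worst-case error = 1 LSB = V_FS/2^16, so 100/65536 = 0.00152588 % of full scale.

0.00153 %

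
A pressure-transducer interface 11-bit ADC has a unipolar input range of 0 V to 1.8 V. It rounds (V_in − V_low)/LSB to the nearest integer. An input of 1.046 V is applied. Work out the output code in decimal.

code 1190

Full-scale span = 1.8 V; LSB = 1.8/2^11 = 0.879 mV.
Input sits at 1190.116 steps above V_low.
So the output code is 1190.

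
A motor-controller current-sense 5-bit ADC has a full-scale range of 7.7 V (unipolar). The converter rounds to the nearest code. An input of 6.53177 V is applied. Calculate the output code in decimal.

Full-scale span = 7.7 V; LSB = 7.7/2^5 = 240.625 mV.
(V_in − V_low)/LSB = (6.53177 − 0) / 0.240625 = 27.145.
round(27.145) = 27.

code 27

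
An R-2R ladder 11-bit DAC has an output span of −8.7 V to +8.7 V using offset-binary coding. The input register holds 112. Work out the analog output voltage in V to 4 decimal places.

-7.7484 V

LSB = 17.4 V / 2^11 = 8.496 mV.
V_out = (−8.7) + 112 × 0.00849609 V = -7.74844 V.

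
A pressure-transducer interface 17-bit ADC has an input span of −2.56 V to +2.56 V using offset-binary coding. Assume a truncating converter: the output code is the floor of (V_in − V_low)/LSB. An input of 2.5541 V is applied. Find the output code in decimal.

code 130920

LSB = 5.12 V / 131072 = 39.06 µV.
(V_in − V_low)/LSB = (2.5541 − (−2.56)) / 3.90625e-05 = 130920.960.
So the output code is 130920.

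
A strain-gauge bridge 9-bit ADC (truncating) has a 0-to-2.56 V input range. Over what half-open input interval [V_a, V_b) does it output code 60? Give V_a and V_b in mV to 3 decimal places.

[300.000 mV, 305.000 mV)

LSB = 2.56/2^9 = 5.000 mV.
V_a = V_low + 60·LSB = 0.3 V; V_b = V_low + 61·LSB = 0.305 V.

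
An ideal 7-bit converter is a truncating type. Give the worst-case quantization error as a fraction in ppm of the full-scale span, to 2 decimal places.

Truncating → worst-case error = 1 LSB = V_FS/2^7, so 1e+06/128 = 7812.5 ppm of full scale.

7812.50 ppm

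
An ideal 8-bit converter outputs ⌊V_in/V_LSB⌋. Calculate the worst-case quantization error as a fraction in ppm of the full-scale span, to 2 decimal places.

Truncating → worst-case error = 1 LSB = V_FS/2^8, so 1e+06/256 = 3906.25 ppm of full scale.

3906.25 ppm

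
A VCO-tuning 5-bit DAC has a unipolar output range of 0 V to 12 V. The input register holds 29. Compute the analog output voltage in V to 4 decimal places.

LSB = 12 V / 2^5 = 375.000 mV.
V_out = 0 + 29 × 0.375 V = 10.875 V.

10.8750 V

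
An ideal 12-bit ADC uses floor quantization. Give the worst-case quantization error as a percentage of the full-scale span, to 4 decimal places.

0.0244 %

Truncating → worst-case error = 1 LSB = V_FS/2^12, so 100/4096 = 0.0244141 % of full scale.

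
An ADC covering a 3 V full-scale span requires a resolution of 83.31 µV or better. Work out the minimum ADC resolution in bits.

Number of steps required ≥ 3 V / 83.31 µV = 36010.08.
Need 2^N ≥ 36010.08; 2^15 = 32768, 2^16 = 65536.
Minimum N = 16.

16 bits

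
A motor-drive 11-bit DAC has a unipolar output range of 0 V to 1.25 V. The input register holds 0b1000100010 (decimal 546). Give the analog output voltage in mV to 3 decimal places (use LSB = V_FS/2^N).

333.252 mV

LSB = 1.25 V / 2^11 = 0.610 mV.
Code 0b1000100010 = 546 decimal.
V_out = 0 + 546 × 0.000610352 V = 0.333252 V.
= 333.252 mV.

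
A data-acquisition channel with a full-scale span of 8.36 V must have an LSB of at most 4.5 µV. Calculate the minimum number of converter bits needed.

Number of steps required ≥ 8.36 V / 4.5 µV = 1857777.78.
Need 2^N ≥ 1857777.78; 2^20 = 1048576, 2^21 = 2097152.
Minimum N = 21.

21 bits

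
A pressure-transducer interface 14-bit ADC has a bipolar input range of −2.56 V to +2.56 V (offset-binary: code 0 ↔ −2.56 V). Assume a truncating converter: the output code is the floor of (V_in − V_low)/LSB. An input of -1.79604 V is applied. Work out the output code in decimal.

Full-scale span = 5.12 V; LSB = 5.12/2^14 = 312.50 µV.
Input sits at 2444.672 steps above V_low.
So the output code is 2444.

code 2444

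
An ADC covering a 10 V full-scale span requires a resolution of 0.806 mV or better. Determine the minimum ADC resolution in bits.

Number of steps required ≥ 10 V / 0.806 mV = 12406.95.
Need 2^N ≥ 12406.95; 2^13 = 8192, 2^14 = 16384.
Minimum N = 14.

14 bits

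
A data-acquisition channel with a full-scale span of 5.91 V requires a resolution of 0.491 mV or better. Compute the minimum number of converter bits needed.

14 bits

Number of steps required ≥ 5.91 V / 0.491 mV = 12036.66.
Need 2^N ≥ 12036.66; 2^13 = 8192, 2^14 = 16384.
Minimum N = 14.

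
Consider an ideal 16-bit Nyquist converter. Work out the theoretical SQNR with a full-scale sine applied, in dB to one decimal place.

SNR ≈ 6.02·N + 1.76 dB = 6.02·16 + 1.76 = 98.08 dB.

98.1 dB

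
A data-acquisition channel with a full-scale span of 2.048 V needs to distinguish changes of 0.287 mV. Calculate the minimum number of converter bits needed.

13 bits

Number of steps required ≥ 2.048 V / 0.287 mV = 7135.89.
Need 2^N ≥ 7135.89; 2^12 = 4096, 2^13 = 8192.
Minimum N = 13.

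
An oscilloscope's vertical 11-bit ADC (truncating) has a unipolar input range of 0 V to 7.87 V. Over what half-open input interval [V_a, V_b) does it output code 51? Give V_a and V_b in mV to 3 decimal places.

[195.981 mV, 199.824 mV)

LSB = 7.87/2^11 = 3.843 mV.
V_a = V_low + 51·LSB = 0.195981 V; V_b = V_low + 52·LSB = 0.199824 V.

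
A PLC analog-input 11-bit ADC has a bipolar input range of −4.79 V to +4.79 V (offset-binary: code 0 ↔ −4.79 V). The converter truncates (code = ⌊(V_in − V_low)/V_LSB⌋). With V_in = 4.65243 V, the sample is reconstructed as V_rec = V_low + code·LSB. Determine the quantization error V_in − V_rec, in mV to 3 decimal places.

One LSB is 9.58 V / 2048 = 4.678 mV.
(4.65243 − (−4.79))/0.00467773 = 2018.5905; ⌊·⌋ gives code 2018.
Code 2018 maps back to (−4.79) + 2018×0.00467773 V = 4.649668 V.
Difference: 0.00276203 V → 2.762 mV.

2.762 mV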